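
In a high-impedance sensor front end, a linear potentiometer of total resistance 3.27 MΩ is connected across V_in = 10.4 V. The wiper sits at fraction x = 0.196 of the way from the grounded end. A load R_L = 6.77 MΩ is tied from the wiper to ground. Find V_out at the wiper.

Split the track: R_lower = x·R_p = 0.6409 MΩ, R_upper = (1−x)·R_p = 2.629 MΩ.
R_L loads the lower segment: effective lower R = 0.5855 MΩ.
V_out = 10.4 × 0.5855/(2.629 + 0.5855) = 1.894 V.

V_out ≈ 1.89 V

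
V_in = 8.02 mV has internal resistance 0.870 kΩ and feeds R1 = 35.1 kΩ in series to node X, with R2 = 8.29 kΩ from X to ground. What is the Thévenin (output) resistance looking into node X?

R1' = 0.870 + 35.1 = 35.97 kΩ (source resistance + R1).
With V_in suppressed (replaced by a short), R_th = R1' ‖ R2 = (35.97 × 8.29)/(35.97 + 8.29) = 6.737 kΩ.

R_th ≈ 6.74 kΩ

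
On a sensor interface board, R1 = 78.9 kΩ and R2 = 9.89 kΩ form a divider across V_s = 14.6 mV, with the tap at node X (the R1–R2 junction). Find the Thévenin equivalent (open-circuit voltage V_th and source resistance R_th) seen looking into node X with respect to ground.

V_th ≈ 1.63 mV, R_th ≈ 8.79 kΩ

Open-circuit (no load on X): V_th = V_s · R2/(R1 + R2) = 14.6 × 9.89/(78.90 + 9.89) = 1.626 mV.
Looking into X with the source shorted: R_th = R1·R2/(R1+R2) = 78.90 × 9.89/88.79 = 8.788 kΩ.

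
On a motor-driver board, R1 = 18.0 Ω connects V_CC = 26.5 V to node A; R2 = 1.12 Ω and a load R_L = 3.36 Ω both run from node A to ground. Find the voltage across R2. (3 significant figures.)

V_out ≈ 1.18 V

First combine the lower leg with the load: R2 ‖ R_L = 0.8400 Ω.
Voltage divider with the loaded lower leg: V_out = 26.5 × 0.8400/(18.0 + 0.8400) = 26.5 × 0.04459 = 1.182 V.
(Unloaded it would be 1.55 V; the load pulls it down.)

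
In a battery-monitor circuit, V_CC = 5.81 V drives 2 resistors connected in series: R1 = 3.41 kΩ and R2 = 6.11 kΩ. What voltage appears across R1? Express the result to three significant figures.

V ≈ 2.08 V

Total series resistance ΣR = 3.41 + 6.11 = 9.520 kΩ.
Voltage divider: V = V_CC · (3.410 / 9.520) = 5.81 × 0.3582 = 2.081 V.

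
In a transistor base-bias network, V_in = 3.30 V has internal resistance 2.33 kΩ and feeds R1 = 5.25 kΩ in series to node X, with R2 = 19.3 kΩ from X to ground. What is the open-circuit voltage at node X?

V_th ≈ 2.37 V

R1' = 2.33 + 5.25 = 7.580 kΩ (source resistance + R1).
With X open, the divider is unloaded: V_th = 3.30 × 19.3/26.88 = 2.369 V.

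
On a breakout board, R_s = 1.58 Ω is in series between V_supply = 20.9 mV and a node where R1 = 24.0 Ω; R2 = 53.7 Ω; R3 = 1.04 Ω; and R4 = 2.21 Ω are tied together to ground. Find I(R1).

I ≈ 0.262 mA

Parallel bank: R_p = 1/(1/24.0 + 1/53.7 + 1/1.04 + 1/2.21) = 0.6783 Ω.
V_A = 20.9 × 0.6783/2.258 = 6.277 mV.
Branch current I = V_A/R1 = 6.277/24.0 = 0.2616 mA.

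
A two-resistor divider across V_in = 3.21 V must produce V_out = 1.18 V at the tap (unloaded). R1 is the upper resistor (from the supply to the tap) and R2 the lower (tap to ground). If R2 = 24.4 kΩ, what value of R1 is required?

R1 ≈ 42.0 kΩ

V_out/V_in = R2/(R1+R2) = 0.3676.
R1 = R2·(1/k − 1) = 24.4 × 1.720 = 41.98 kΩ.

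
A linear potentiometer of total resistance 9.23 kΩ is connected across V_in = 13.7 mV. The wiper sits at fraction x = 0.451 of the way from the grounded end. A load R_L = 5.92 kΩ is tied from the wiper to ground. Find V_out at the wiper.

The pot divides into 5.067 kΩ above the wiper and 4.163 kΩ below.
(x·R_p) ‖ R_L = 2.444 kΩ.
V_out = 13.7 × 2.444/(5.067 + 2.444) = 4.458 mV.

V_out ≈ 4.46 mV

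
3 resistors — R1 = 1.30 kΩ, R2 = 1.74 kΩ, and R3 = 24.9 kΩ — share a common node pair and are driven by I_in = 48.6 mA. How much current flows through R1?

I ≈ 27.0 mA

Total conductance ΣG = 1/1.30 + 1/1.74 + 1/24.9 = 1.384 (units of 1/kΩ).
R1 takes the fraction G_k/ΣG = 0.7692/1.384 = 0.5558, so I = 48.6 × 0.5558 = 27.01 mA.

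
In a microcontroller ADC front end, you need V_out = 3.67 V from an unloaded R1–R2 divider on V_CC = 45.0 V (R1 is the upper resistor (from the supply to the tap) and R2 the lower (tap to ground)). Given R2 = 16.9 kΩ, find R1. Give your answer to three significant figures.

Required fraction k = V_out/V_CC = 0.08156.
R1 = R2·(1/k − 1) = 16.9 × 11.26 = 190.3 kΩ.

R1 ≈ 190 kΩ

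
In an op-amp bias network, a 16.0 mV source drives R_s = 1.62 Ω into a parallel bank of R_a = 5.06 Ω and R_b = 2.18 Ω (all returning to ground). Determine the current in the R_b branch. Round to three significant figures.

Equivalent of the parallel group: R_p = 1.524 Ω.
V_A = 16.0 × 1.524/3.144 = 7.755 mV.
Branch current I = V_A/R_b = 7.755/2.18 = 3.557 mA.

I ≈ 3.56 mA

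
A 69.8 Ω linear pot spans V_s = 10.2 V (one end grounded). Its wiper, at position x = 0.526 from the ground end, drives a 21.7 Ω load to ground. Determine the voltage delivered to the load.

V_out ≈ 2.98 V

Split the track: R_lower = x·R_p = 36.71 Ω, R_upper = (1−x)·R_p = 33.09 Ω.
Lower segment in parallel with the load: 36.71 ‖ 21.7 = 13.64 Ω.
Loaded-divider output: V_out = 10.2 × 0.2919 = 2.977 V.
(Unloaded: V_out = x·V_s = 5.37 V.)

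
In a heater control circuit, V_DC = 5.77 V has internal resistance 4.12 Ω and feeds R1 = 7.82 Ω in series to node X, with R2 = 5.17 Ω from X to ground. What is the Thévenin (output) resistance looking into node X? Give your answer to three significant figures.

R1' = 4.12 + 7.82 = 11.94 Ω (source resistance + R1).
Looking into X with the source shorted: R_th = R1'·R2/(R1'+R2) = 11.94 × 5.17/17.11 = 3.608 Ω.

R_th ≈ 3.61 Ω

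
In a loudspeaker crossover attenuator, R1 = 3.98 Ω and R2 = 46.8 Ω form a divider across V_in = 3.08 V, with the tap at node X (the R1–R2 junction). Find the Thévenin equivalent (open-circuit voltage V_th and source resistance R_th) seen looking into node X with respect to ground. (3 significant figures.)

With X open, the divider is unloaded: V_th = 3.08 × 46.8/50.78 = 2.839 V.
Looking into X with the source shorted: R_th = R1·R2/(R1+R2) = 3.980 × 46.8/50.78 = 3.668 Ω.

V_th ≈ 2.84 V, R_th ≈ 3.67 Ω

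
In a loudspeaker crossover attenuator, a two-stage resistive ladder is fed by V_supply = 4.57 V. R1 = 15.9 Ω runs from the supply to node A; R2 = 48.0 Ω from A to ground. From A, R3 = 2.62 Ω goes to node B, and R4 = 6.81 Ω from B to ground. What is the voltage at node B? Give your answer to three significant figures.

The second stage (R3 + R4 = 9.430 Ω) loads node A in parallel with R2.
Effective lower resistance at A: R2 ‖ 9.430 = 7.882 Ω.
First divider: V_A = V_supply · 7.882/(15.9 + 7.882) = 1.515 V.
V_B = V_A × 0.7222 = 1.094 V.

V_B ≈ 1.09 V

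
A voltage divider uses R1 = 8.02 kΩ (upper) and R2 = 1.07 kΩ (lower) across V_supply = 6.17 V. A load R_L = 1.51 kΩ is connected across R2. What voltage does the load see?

First combine the lower leg with the load: R2 ‖ R_L = 0.6262 kΩ.
Now apply the divider: V_out = 6.17 × 0.07243 = 0.4469 V.

V_out ≈ 0.447 V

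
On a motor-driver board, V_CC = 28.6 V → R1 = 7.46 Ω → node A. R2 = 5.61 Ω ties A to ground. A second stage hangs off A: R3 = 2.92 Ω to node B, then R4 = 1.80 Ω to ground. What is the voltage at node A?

V_A ≈ 7.31 V

Looking into the second stage from A: R3 + R4 = 4.720 Ω appears in parallel with R2.
R2 ‖ (R3+R4) = 2.563 Ω.
First divider: V_A = V_CC · 2.563/(7.46 + 2.563) = 7.314 V.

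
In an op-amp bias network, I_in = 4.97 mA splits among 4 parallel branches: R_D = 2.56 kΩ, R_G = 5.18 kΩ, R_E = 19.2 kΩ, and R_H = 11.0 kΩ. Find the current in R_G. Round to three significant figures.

ΣG = 1/2.56 + 1/5.18 + 1/19.2 + 1/11.0 = 0.7267.
R_G takes the fraction G_k/ΣG = 0.1931/0.7267 = 0.2657, so I = 4.97 × 0.2657 = 1.320 mA.

I ≈ 1.32 mA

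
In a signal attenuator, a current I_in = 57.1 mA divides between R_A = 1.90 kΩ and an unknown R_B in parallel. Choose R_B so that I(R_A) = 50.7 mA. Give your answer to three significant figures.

In a two-way split, I_A/I_in = R_B/(R_A + R_B).
With f = 0.8879, R_B = R_A · f/(1−f) = 1.90 × 7.922 = 15.05 kΩ.

R_B ≈ 15.1 kΩ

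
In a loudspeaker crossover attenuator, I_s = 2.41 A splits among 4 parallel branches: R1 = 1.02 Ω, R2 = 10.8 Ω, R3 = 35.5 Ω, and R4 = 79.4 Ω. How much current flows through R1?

I ≈ 2.12 A

ΣG = 1/1.02 + 1/10.8 + 1/35.5 + 1/79.4 = 1.114.
By the current-divider rule, I = I_s · G_k/ΣG = 2.41 × 0.8803 = 2.121 A.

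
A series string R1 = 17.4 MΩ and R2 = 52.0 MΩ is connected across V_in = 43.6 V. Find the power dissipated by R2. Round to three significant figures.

P ≈ 20.5 µW

The common current is I = 43.6/69.40 = 0.6282 µA.
V(R2) = I·R = 32.67 V; P = V·I = 32.67 × 0.6282 = 20.52 µW.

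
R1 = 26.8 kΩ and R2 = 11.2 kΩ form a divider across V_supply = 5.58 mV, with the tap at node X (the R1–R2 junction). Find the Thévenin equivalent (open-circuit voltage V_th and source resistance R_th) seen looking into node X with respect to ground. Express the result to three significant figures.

With X open, the divider is unloaded: V_th = 5.58 × 11.2/38.00 = 1.645 mV.
Zeroing V_supply shorts the top of R1 to ground, so R_th = R1 ‖ R2 = 7.899 kΩ.

V_th ≈ 1.64 mV, R_th ≈ 7.90 kΩ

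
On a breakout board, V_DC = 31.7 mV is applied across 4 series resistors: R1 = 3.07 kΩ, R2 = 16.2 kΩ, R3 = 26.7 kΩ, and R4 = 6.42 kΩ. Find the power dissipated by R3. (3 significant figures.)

Series current I = V_DC/ΣR = 31.7/52.39 = 0.6051 µA.
P = I²R = 0.3661 × 26.7 = 9.775 nW.

P ≈ 9.78 nW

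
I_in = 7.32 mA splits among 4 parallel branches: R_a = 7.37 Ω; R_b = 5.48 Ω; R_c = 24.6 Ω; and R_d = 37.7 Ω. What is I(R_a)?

I ≈ 2.58 mA

Conductances: ΣG = 1/7.37 + 1/5.48 + 1/24.6 + 1/37.7 = 0.3853 (1/Ω).
R_a takes the fraction G_k/ΣG = 0.1357/0.3853 = 0.3521, so I = 7.32 × 0.3521 = 2.577 mA.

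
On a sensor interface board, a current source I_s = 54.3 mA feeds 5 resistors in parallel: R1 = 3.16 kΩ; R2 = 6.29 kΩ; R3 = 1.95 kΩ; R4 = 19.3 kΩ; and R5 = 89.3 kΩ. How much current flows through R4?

Conductances: ΣG = 1/3.16 + 1/6.29 + 1/1.95 + 1/19.3 + 1/89.3 = 1.051 (1/kΩ).
R4 takes the fraction G_k/ΣG = 0.05181/1.051 = 0.04929, so I = 54.3 × 0.04929 = 2.676 mA.

I ≈ 2.68 mA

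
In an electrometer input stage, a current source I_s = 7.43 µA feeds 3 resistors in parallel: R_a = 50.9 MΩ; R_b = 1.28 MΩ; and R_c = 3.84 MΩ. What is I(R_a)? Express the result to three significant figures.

I ≈ 0.138 µA

Total conductance ΣG = 1/50.9 + 1/1.28 + 1/3.84 = 1.061 (units of 1/MΩ).
R_a takes the fraction G_k/ΣG = 0.01965/1.061 = 0.01851, so I = 7.43 × 0.01851 = 0.1375 µA.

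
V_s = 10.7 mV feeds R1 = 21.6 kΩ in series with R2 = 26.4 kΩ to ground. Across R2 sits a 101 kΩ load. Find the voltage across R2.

V_out ≈ 5.27 mV

The load sits in parallel with R2, giving an effective lower resistance R2' = R2·R_L/(R2+R_L) = 20.93 kΩ.
Voltage divider with the loaded lower leg: V_out = 10.7 × 20.93/(21.6 + 20.93) = 10.7 × 0.4921 = 5.266 mV.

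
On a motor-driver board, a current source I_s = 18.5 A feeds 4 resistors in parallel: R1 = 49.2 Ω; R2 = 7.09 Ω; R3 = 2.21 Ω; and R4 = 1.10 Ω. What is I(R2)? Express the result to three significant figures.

Total conductance ΣG = 1/49.2 + 1/7.09 + 1/2.21 + 1/1.10 = 1.523 (units of 1/Ω).
R2 takes the fraction G_k/ΣG = 0.1410/1.523 = 0.09261, so I = 18.5 × 0.09261 = 1.713 A.

I ≈ 1.71 A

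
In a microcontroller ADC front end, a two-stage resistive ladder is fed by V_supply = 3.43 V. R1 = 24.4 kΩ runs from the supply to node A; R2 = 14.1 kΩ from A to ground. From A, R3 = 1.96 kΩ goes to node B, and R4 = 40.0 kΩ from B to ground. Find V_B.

Looking into the second stage from A: R3 + R4 = 41.96 kΩ appears in parallel with R2.
R2 ‖ (R3+R4) = 10.55 kΩ.
First divider: V_A = V_supply · 10.55/(24.4 + 10.55) = 1.036 V.
V_B = V_A × 0.9533 = 0.9873 V.

V_B ≈ 0.987 V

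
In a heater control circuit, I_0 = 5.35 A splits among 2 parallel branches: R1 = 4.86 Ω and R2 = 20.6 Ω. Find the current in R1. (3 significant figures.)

Two-branch current divider: I_k = I_0 · R_other/(R_1 + R_2).
I(R1) = 5.35 × 20.6/(4.86 + 20.6) = 5.35 × 0.8091 = 4.329 A.

I ≈ 4.33 A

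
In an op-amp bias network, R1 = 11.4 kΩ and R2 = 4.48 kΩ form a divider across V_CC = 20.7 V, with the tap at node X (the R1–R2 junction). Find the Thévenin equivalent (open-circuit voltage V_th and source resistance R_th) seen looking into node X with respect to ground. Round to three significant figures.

V_th ≈ 5.84 V, R_th ≈ 3.22 kΩ

V_th is the unloaded tap voltage: V_CC · R2/(R1+R2) = 20.7 × 0.2821 = 5.840 V.
With V_CC suppressed (replaced by a short), R_th = R1 ‖ R2 = (11.40 × 4.48)/(11.40 + 4.48) = 3.216 kΩ.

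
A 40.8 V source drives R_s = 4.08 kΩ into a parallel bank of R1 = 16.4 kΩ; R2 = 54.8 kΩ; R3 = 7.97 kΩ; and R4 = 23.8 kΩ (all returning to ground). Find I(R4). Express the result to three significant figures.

I ≈ 0.854 mA

Equivalent of the parallel group: R_p = 4.053 kΩ.
V_A = 40.8 × 4.053/8.133 = 20.33 V.
Branch current I = V_A/R4 = 20.33/23.8 = 0.8543 mA.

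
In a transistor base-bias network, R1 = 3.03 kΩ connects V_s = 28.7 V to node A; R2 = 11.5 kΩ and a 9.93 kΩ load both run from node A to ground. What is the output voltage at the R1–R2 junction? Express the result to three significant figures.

The load sits in parallel with R2, giving an effective lower resistance R2' = R2·R_L/(R2+R_L) = 5.329 kΩ.
Then V_out = V_s · R2'/(R1 + R2') = 28.7 × 5.329/8.359 = 18.30 V.
(Unloaded it would be 22.7 V; the load pulls it down.)

V_out ≈ 18.3 V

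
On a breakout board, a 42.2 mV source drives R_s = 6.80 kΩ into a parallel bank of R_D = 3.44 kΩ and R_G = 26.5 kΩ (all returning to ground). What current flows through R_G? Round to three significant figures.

Equivalent of the parallel group: R_p = 3.045 kΩ.
V_A = 42.2 × 3.045/9.845 = 13.05 mV.
I(R_G) = V_A / R_G = 13.05/26.5 = 0.4925 µA.

I ≈ 0.493 µA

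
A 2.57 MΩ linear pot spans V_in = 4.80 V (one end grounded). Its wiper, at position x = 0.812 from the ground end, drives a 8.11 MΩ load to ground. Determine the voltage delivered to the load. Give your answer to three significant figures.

The pot divides into 0.4832 MΩ above the wiper and 2.087 MΩ below.
Lower segment in parallel with the load: 2.087 ‖ 8.11 = 1.660 MΩ.
V_out = 4.80 × 1.660/(0.4832 + 1.660) = 3.718 V.
(Unloaded: V_out = x·V_in = 3.90 V.)

V_out ≈ 3.72 V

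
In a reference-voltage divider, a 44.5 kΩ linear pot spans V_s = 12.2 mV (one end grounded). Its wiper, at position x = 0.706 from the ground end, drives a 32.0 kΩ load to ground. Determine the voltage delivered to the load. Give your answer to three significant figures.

Lower segment x·R_p = 31.42 kΩ; upper segment (1−x)·R_p = 13.08 kΩ.
R_L loads the lower segment: effective lower R = 15.85 kΩ.
Loaded-divider output: V_out = 12.2 × 0.5479 = 6.684 mV.

V_out ≈ 6.68 mV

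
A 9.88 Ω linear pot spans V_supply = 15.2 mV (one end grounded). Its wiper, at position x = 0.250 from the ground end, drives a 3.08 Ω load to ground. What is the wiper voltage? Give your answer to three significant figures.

Split the track: R_lower = x·R_p = 2.470 Ω, R_upper = (1−x)·R_p = 7.410 Ω.
R_L loads the lower segment: effective lower R = 1.371 Ω.
Then V_out = V_supply · 1.371/(7.410 + 1.371) = 2.373 mV.

V_out ≈ 2.37 mV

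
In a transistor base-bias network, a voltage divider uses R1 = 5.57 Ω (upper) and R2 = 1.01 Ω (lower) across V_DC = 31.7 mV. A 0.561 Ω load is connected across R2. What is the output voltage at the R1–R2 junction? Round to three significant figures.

R2 ‖ R_L = (1.01 × 0.561)/(1.01 + 0.561) = 0.3607 Ω.
Then V_out = V_DC · R2'/(R1 + R2') = 31.7 × 0.3607/5.931 = 1.928 mV.
(Unloaded it would be 4.87 mV; the load pulls it down.)

V_out ≈ 1.93 mV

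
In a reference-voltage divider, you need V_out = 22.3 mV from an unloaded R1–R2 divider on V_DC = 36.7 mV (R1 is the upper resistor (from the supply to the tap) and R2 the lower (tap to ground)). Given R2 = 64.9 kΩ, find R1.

R1 ≈ 41.9 kΩ

V_out/V_DC = R2/(R1+R2) = 0.6076.
Rearranging, R1 = R2·(1−k)/k = 64.9 × 0.6457 = 41.91 kΩ.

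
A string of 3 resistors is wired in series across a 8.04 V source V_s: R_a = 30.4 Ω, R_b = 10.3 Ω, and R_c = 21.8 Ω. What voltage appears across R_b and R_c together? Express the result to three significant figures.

Total series resistance ΣR = 30.4 + 10.3 + 21.8 = 62.50 Ω.
R_{R_b..R_c} = 10.3 + 21.8 = 32.10 Ω.
By the voltage-divider rule, V = 8.04 × 32.10/62.50 = 4.129 V.

V ≈ 4.13 V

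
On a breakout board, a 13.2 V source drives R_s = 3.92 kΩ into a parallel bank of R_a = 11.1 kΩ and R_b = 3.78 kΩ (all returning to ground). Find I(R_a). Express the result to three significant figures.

I ≈ 0.498 mA

Equivalent of the parallel group: R_p = 2.820 kΩ.
V_A by voltage divider: V_A = 13.2 × 2.820/(3.92 + 2.820) = 5.523 V.
Branch current I = V_A/R_a = 5.523/11.1 = 0.4975 mA.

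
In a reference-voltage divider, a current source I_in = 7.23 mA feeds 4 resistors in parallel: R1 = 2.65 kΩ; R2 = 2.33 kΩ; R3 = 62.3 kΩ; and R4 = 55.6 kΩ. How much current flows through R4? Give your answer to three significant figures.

I ≈ 0.155 mA

Conductances: ΣG = 1/2.65 + 1/2.33 + 1/62.3 + 1/55.6 = 0.8406 (1/kΩ).
By the current-divider rule, I = I_in · G_k/ΣG = 7.23 × 0.02140 = 0.1547 mA.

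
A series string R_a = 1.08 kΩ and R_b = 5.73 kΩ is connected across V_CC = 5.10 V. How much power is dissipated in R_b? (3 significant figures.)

P ≈ 3.21 mW

ΣR = 6.810 kΩ → I = 5.10/6.810 = 0.7489 mA.
V(R_b) = I·R = 4.291 V; P = V·I = 4.291 × 0.7489 = 3.214 mW.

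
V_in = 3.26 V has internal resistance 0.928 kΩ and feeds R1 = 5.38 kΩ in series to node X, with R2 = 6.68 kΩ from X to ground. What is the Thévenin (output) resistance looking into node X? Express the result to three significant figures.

R_th ≈ 3.24 kΩ

R1' = 0.928 + 5.38 = 6.308 kΩ (source resistance + R1).
Zeroing V_in shorts the top of R1' to ground, so R_th = R1' ‖ R2 = 3.244 kΩ.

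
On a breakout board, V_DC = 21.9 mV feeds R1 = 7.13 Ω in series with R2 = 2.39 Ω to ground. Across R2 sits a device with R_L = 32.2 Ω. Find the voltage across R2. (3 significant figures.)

V_out ≈ 5.21 mV

R2 ‖ R_L = (2.39 × 32.2)/(2.39 + 32.2) = 2.225 Ω.
Then V_out = V_DC · R2'/(R1 + R2') = 21.9 × 2.225/9.355 = 5.208 mV.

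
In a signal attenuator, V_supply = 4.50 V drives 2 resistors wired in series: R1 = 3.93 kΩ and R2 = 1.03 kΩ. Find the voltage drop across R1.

V ≈ 3.57 V

ΣR = 3.93 + 1.03 = 4.960 kΩ.
V = V_supply · R/ΣR = 4.50 × 0.7923 = 3.566 V.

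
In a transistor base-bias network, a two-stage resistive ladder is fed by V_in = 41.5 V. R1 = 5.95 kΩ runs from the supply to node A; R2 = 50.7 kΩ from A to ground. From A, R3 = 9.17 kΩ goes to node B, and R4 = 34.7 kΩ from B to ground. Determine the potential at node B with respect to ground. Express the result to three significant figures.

Node A sees R2 in parallel with the series input of stage 2, R3 + R4 = 43.87 kΩ.
R2 ‖ (R3+R4) = 23.52 kΩ.
First divider: V_A = V_in · 23.52/(5.95 + 23.52) = 33.12 V.
Then the unloaded second divider: V_B = V_A × R4/(R3+R4) = 33.12 × 0.7910 = 26.20 V.

V_B ≈ 26.2 V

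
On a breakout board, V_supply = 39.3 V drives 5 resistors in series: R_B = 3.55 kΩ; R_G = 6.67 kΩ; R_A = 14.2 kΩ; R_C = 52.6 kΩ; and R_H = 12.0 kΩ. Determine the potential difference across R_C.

V ≈ 23.2 V

Total series resistance ΣR = 3.55 + 6.67 + 14.2 + 52.6 + 12.0 = 89.02 kΩ.
V = V_supply · R/ΣR = 39.3 × 0.5909 = 23.22 V.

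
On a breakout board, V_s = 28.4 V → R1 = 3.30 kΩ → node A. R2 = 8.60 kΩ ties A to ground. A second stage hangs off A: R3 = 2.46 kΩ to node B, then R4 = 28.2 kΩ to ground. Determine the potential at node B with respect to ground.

The second stage (R3 + R4 = 30.66 kΩ) loads node A in parallel with R2.
R2 ‖ (R3+R4) = 6.716 kΩ.
V_A = 28.4 × 6.716/(3.30 + 6.716) = 19.04 V.
Then the unloaded second divider: V_B = V_A × R4/(R3+R4) = 19.04 × 0.9198 = 17.52 V.

V_B ≈ 17.5 V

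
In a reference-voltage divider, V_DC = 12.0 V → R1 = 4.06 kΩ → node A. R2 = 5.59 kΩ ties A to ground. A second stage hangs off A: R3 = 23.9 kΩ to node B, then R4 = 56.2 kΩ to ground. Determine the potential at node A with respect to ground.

V_A ≈ 6.75 V

Node A sees R2 in parallel with the series input of stage 2, R3 + R4 = 80.10 kΩ.
R2 ‖ (R3+R4) = 5.225 kΩ.
First divider: V_A = V_DC · 5.225/(4.06 + 5.225) = 6.753 V.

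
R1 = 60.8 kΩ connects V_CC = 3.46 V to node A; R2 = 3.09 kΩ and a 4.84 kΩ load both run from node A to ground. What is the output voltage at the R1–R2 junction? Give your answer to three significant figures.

V_out ≈ 0.104 V

First combine the lower leg with the load: R2 ‖ R_L = 1.886 kΩ.
Then V_out = V_CC · R2'/(R1 + R2') = 3.46 × 1.886/62.69 = 0.1041 V.
(Unloaded it would be 0.167 V; the load pulls it down.)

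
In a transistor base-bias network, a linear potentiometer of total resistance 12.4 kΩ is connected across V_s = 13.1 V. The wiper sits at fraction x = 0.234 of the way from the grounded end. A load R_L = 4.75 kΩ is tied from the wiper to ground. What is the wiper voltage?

V_out ≈ 2.09 V

Lower segment x·R_p = 2.902 kΩ; upper segment (1−x)·R_p = 9.498 kΩ.
(x·R_p) ‖ R_L = 1.801 kΩ.
Then V_out = V_s · 1.801/(9.498 + 1.801) = 2.088 V.
(Unloaded: V_out = x·V_s = 3.07 V.)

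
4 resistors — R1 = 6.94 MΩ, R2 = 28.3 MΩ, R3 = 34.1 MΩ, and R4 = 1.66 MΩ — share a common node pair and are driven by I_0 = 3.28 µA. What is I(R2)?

Total conductance ΣG = 1/6.94 + 1/28.3 + 1/34.1 + 1/1.66 = 0.8112 (units of 1/MΩ).
R2 takes the fraction G_k/ΣG = 0.03534/0.8112 = 0.04356, so I = 3.28 × 0.04356 = 0.1429 µA.

I ≈ 0.143 µA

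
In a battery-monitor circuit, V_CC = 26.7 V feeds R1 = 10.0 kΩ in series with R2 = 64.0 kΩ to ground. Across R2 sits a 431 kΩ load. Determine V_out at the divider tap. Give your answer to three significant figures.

R2 ‖ R_L = (64.0 × 431)/(64.0 + 431) = 55.73 kΩ.
Voltage divider with the loaded lower leg: V_out = 26.7 × 55.73/(10.0 + 55.73) = 26.7 × 0.8479 = 22.64 V.
(Unloaded it would be 23.1 V; the load pulls it down.)

V_out ≈ 22.6 V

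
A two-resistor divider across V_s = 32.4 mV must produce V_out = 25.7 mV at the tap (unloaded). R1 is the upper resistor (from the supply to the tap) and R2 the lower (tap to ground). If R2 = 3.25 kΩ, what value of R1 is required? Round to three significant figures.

R1 ≈ 0.847 kΩ

V_out/V_s = R2/(R1+R2) = 0.7932.
So R1 = R2 · (V_s/V_out − 1) = 3.25 × (32.4/25.7 − 1) = 3.25 × 0.2607 = 0.8473 kΩ.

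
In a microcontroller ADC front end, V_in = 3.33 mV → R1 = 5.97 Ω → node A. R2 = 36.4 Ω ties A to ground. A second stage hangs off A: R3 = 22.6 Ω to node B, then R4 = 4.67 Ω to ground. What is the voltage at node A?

Looking into the second stage from A: R3 + R4 = 27.27 Ω appears in parallel with R2.
R2 ‖ (R3+R4) = 15.59 Ω.
V_A = 3.33 × 15.59/(5.97 + 15.59) = 2.408 mV.

V_A ≈ 2.41 mV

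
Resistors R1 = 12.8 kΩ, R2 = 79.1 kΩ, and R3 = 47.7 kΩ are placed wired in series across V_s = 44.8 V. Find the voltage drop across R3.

Series total: ΣR = 12.8 + 79.1 + 47.7 = 139.6 kΩ.
V = V_s · R/ΣR = 44.8 × 0.3417 = 15.31 V.

V ≈ 15.3 V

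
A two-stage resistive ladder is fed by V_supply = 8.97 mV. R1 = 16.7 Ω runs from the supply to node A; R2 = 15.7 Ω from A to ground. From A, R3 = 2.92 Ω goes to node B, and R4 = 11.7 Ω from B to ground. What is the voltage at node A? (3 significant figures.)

V_A ≈ 2.80 mV

The second stage (R3 + R4 = 14.62 Ω) loads node A in parallel with R2.
R2 ‖ (R3+R4) = 7.570 Ω.
V_A = 8.97 × 7.570/(16.7 + 7.570) = 2.798 mV.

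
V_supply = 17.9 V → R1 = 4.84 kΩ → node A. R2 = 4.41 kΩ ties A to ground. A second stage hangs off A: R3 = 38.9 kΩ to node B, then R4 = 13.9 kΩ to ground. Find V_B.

The second stage (R3 + R4 = 52.80 kΩ) loads node A in parallel with R2.
R2 ‖ (R3+R4) = 4.070 kΩ.
V_A = 17.9 × 4.070/(4.84 + 4.070) = 8.177 V.
V_B = V_A × 0.2633 = 2.153 V.

V_B ≈ 2.15 V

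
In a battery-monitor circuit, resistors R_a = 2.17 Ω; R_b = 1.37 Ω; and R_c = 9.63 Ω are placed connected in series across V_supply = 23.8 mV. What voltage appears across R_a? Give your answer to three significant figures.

V ≈ 3.92 mV

ΣR = 2.17 + 1.37 + 9.63 = 13.17 Ω.
Voltage divider: V = V_supply · (2.170 / 13.17) = 23.8 × 0.1648 = 3.921 mV.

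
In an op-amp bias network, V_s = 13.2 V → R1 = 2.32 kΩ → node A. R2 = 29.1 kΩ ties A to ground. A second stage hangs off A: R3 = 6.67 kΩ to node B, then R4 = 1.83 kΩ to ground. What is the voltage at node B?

Looking into the second stage from A: R3 + R4 = 8.500 kΩ appears in parallel with R2.
Effective lower resistance at A: R2 ‖ 8.500 = 6.578 kΩ.
First divider: V_A = V_s · 6.578/(2.32 + 6.578) = 9.759 V.
V_B = V_A × 0.2153 = 2.101 V.

V_B ≈ 2.10 V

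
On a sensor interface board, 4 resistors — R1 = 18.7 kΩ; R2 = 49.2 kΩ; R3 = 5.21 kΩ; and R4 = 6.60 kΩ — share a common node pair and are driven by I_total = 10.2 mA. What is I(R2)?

Conductances: ΣG = 1/18.7 + 1/49.2 + 1/5.21 + 1/6.60 = 0.4173 (1/kΩ).
R2 takes the fraction G_k/ΣG = 0.02033/0.4173 = 0.04871, so I = 10.2 × 0.04871 = 0.4969 mA.

I ≈ 0.497 mA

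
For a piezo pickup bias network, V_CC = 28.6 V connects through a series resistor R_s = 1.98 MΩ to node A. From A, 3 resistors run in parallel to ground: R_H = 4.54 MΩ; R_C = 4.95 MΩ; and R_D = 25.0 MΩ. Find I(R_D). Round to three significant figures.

Combine the parallel branches: R_p = (1/4.54 + 1/4.95 + 1/25.0)⁻¹ = 2.163 MΩ.
V_A = 28.6 × 2.163/4.143 = 14.93 V.
I(R_D) = V_A / R_D = 14.93/25.0 = 0.5973 µA.

I ≈ 0.597 µA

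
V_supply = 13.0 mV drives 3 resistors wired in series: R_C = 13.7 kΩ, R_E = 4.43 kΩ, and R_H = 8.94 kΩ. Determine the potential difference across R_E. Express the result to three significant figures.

Series total: ΣR = 13.7 + 4.43 + 8.94 = 27.07 kΩ.
V = V_supply · R/ΣR = 13.0 × 0.1636 = 2.127 mV.

V ≈ 2.13 mV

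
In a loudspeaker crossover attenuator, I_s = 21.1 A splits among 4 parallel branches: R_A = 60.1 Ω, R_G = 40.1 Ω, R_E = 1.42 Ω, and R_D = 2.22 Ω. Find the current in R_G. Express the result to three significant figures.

Conductances: ΣG = 1/60.1 + 1/40.1 + 1/1.42 + 1/2.22 = 1.196 (1/Ω).
By the current-divider rule, I = I_s · G_k/ΣG = 21.1 × 0.02085 = 0.4399 A.

I ≈ 0.440 A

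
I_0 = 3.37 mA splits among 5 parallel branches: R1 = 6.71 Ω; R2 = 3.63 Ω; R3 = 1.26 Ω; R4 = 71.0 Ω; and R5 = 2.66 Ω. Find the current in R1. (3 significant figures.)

I ≈ 0.312 mA

Total conductance ΣG = 1/6.71 + 1/3.63 + 1/1.26 + 1/71.0 + 1/2.66 = 1.608 (units of 1/Ω).
Current divider: I(R1) = I_0 · G_k/ΣG = 3.37 × (0.1490/1.608) = 3.37 × 0.09267 = 0.3123 mA.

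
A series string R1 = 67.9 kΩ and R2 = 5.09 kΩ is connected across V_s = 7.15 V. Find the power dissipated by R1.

P ≈ 0.652 mW

ΣR = 72.99 kΩ → I = 7.15/72.99 = 0.09796 mA.
V(R1) = I·R = 6.651 V; P = V·I = 6.651 × 0.09796 = 0.6516 mW.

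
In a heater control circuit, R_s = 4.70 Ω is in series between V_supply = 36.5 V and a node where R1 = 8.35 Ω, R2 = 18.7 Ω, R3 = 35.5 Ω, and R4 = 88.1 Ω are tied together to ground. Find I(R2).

Equivalent of the parallel group: R_p = 4.700 Ω.
Node voltage V_A = V_supply · R_p/(R_s + R_p) = 36.5 × 0.5000 = 18.25 V.
Branch current I = V_A/R2 = 18.25/18.7 = 0.9760 A.

I ≈ 0.976 A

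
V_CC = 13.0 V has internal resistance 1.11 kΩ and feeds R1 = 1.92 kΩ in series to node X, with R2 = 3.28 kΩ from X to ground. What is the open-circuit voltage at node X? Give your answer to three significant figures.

V_th ≈ 6.76 V

R1' = 1.11 + 1.92 = 3.030 kΩ (source resistance + R1).
Open-circuit (no load on X): V_th = V_CC · R2/(R1' + R2) = 13.0 × 3.28/(3.030 + 3.28) = 6.758 V.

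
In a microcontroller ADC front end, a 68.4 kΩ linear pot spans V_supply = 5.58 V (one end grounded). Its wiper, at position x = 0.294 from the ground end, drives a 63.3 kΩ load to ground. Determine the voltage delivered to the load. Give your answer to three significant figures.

V_out ≈ 1.34 V

The pot divides into 48.29 kΩ above the wiper and 20.11 kΩ below.
Lower segment in parallel with the load: 20.11 ‖ 63.3 = 15.26 kΩ.
Then V_out = V_supply · 15.26/(48.29 + 15.26) = 1.340 V.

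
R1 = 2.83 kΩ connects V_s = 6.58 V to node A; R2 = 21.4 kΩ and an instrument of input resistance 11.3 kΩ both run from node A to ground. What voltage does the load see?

V_out ≈ 4.76 V

The load sits in parallel with R2, giving an effective lower resistance R2' = R2·R_L/(R2+R_L) = 7.395 kΩ.
Voltage divider with the loaded lower leg: V_out = 6.58 × 7.395/(2.83 + 7.395) = 6.58 × 0.7232 = 4.759 V.
(Unloaded it would be 5.81 V; the load pulls it down.)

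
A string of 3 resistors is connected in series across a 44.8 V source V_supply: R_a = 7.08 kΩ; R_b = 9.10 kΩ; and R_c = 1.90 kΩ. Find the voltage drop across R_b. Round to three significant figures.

V ≈ 22.5 V

Total series resistance ΣR = 7.08 + 9.10 + 1.90 = 18.08 kΩ.
By the voltage-divider rule, V = 44.8 × 9.100/18.08 = 22.55 V.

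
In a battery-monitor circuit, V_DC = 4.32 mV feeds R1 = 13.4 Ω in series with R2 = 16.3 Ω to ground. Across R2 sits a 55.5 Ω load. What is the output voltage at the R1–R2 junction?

V_out ≈ 2.09 mV

The load sits in parallel with R2, giving an effective lower resistance R2' = R2·R_L/(R2+R_L) = 12.60 Ω.
Then V_out = V_DC · R2'/(R1 + R2') = 4.32 × 12.60/26.00 = 2.094 mV.
(Unloaded it would be 2.37 mV; the load pulls it down.)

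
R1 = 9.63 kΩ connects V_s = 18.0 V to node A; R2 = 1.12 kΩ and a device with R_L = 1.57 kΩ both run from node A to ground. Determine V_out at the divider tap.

The load sits in parallel with R2, giving an effective lower resistance R2' = R2·R_L/(R2+R_L) = 0.6537 kΩ.
Voltage divider with the loaded lower leg: V_out = 18.0 × 0.6537/(9.63 + 0.6537) = 18.0 × 0.06356 = 1.144 V.
(Unloaded it would be 1.88 V; the load pulls it down.)

V_out ≈ 1.14 V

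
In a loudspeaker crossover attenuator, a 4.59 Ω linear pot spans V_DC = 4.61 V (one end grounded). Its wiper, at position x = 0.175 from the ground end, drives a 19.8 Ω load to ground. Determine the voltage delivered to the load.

V_out ≈ 0.781 V

Lower segment x·R_p = 0.8032 Ω; upper segment (1−x)·R_p = 3.787 Ω.
(x·R_p) ‖ R_L = 0.7719 Ω.
V_out = 4.61 × 0.7719/(3.787 + 0.7719) = 0.7806 V.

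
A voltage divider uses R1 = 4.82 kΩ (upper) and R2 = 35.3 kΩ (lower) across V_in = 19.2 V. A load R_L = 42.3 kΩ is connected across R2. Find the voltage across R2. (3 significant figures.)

V_out ≈ 15.4 V

First combine the lower leg with the load: R2 ‖ R_L = 19.24 kΩ.
Now apply the divider: V_out = 19.2 × 0.7997 = 15.35 V.
(Unloaded it would be 16.9 V; the load pulls it down.)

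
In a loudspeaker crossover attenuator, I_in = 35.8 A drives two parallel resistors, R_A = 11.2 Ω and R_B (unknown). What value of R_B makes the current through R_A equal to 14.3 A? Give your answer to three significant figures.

In a two-way split, I_A/I_in = R_B/(R_A + R_B).
14.3/35.8 = R_B/(R_A + R_B) → R_B = R_A · (0.3994)/(1 − 0.3994) = 11.2 × 0.6651 = 7.449 Ω.

R_B ≈ 7.45 Ω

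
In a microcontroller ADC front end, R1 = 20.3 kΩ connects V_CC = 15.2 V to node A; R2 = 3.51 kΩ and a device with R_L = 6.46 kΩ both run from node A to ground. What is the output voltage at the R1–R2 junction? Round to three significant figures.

The load sits in parallel with R2, giving an effective lower resistance R2' = R2·R_L/(R2+R_L) = 2.274 kΩ.
Voltage divider with the loaded lower leg: V_out = 15.2 × 2.274/(20.3 + 2.274) = 15.2 × 0.1007 = 1.531 V.
(Unloaded it would be 2.24 V; the load pulls it down.)

V_out ≈ 1.53 V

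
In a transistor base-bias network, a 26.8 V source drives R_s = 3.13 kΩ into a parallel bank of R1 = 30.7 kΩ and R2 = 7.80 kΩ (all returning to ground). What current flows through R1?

I ≈ 0.581 mA

Equivalent of the parallel group: R_p = 6.220 kΩ.
Node voltage V_A = V_CC · R_p/(R_s + R_p) = 26.8 × 0.6652 = 17.83 V.
Branch current I = V_A/R1 = 17.83/30.7 = 0.5807 mA.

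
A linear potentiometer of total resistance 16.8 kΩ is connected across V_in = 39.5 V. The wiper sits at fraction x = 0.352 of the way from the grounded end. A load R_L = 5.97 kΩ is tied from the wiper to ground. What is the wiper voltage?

Lower segment x·R_p = 5.914 kΩ; upper segment (1−x)·R_p = 10.89 kΩ.
(x·R_p) ‖ R_L = 2.971 kΩ.
Loaded-divider output: V_out = 39.5 × 0.2144 = 8.468 V.
(Unloaded: V_out = x·V_in = 13.9 V.)

V_out ≈ 8.47 V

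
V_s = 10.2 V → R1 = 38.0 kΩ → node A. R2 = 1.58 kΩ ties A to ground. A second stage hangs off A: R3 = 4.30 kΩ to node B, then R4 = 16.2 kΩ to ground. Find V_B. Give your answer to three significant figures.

V_B ≈ 0.300 V

The second stage (R3 + R4 = 20.50 kΩ) loads node A in parallel with R2.
Effective lower resistance at A: R2 ‖ 20.50 = 1.467 kΩ.
So V_A = 10.2 × 0.03717 = 0.3791 V.
Stage 2 is unloaded, so V_B = V_A · R4/(R3+R4) = 0.3791 × 16.2/20.50 = 0.2996 V.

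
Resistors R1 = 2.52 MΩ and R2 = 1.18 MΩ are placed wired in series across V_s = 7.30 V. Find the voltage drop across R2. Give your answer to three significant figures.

ΣR = 2.52 + 1.18 = 3.700 MΩ.
Voltage divider: V = V_s · (1.180 / 3.700) = 7.30 × 0.3189 = 2.328 V.

V ≈ 2.33 V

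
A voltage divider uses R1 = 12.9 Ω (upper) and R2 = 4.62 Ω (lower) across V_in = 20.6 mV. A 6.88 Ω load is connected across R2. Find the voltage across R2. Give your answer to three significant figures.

The load sits in parallel with R2, giving an effective lower resistance R2' = R2·R_L/(R2+R_L) = 2.764 Ω.
Voltage divider with the loaded lower leg: V_out = 20.6 × 2.764/(12.9 + 2.764) = 20.6 × 0.1765 = 3.635 mV.

V_out ≈ 3.63 mV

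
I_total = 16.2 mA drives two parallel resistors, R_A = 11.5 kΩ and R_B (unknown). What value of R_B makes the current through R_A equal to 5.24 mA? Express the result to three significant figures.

R_B ≈ 5.50 kΩ

The fraction through R_A equals R_B/(R_A+R_B).
With f = 0.3235, R_B = R_A · f/(1−f) = 11.5 × 0.4781 = 5.498 kΩ.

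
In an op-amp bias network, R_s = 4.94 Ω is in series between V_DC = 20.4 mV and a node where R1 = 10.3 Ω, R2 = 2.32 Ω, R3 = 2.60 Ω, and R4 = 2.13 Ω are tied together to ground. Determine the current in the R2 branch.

I ≈ 1.12 mA

Equivalent of the parallel group: R_p = 0.7235 Ω.
V_A = 20.4 × 0.7235/5.663 = 2.606 mV.
I(R2) = V_A / R2 = 2.606/2.32 = 1.123 mA.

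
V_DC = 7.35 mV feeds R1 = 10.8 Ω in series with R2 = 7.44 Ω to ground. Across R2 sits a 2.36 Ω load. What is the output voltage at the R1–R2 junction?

The load sits in parallel with R2, giving an effective lower resistance R2' = R2·R_L/(R2+R_L) = 1.792 Ω.
Voltage divider with the loaded lower leg: V_out = 7.35 × 1.792/(10.8 + 1.792) = 7.35 × 0.1423 = 1.046 mV.
(Unloaded it would be 3.00 mV; the load pulls it down.)

V_out ≈ 1.05 mV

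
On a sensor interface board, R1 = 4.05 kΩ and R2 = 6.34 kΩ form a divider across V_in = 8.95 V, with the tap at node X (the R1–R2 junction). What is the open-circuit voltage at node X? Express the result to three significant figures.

V_th ≈ 5.46 V

With X open, the divider is unloaded: V_th = 8.95 × 6.34/10.39 = 5.461 V.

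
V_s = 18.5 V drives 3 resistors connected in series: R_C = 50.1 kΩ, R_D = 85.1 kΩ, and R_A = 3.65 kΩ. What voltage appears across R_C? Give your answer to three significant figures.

Series total: ΣR = 50.1 + 85.1 + 3.65 = 138.8 kΩ.
V = V_s · R/ΣR = 18.5 × 0.3608 = 6.675 V.

V ≈ 6.68 V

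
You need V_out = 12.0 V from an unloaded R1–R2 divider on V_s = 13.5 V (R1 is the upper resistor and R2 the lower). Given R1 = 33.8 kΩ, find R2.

R2 ≈ 270 kΩ

Required fraction k = V_out/V_s = 0.8889.
Rearranging, R2 = R1·k/(1−k) = 33.8 × 8.000 = 270.4 kΩ.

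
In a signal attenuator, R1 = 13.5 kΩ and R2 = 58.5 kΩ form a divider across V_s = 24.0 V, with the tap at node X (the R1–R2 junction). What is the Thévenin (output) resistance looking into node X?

R_th ≈ 11.0 kΩ

With V_s suppressed (replaced by a short), R_th = R1 ‖ R2 = (13.50 × 58.5)/(13.50 + 58.5) = 10.97 kΩ.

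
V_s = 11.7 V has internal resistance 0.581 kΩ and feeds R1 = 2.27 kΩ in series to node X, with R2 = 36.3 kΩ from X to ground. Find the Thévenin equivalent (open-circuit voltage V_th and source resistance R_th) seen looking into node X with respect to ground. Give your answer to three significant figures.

R1' = 0.581 + 2.27 = 2.851 kΩ (source resistance + R1).
V_th is the unloaded tap voltage: V_s · R2/(R1'+R2) = 11.7 × 0.9272 = 10.85 V.
With V_s suppressed (replaced by a short), R_th = R1' ‖ R2 = (2.851 × 36.3)/(2.851 + 36.3) = 2.643 kΩ.

V_th ≈ 10.8 V, R_th ≈ 2.64 kΩ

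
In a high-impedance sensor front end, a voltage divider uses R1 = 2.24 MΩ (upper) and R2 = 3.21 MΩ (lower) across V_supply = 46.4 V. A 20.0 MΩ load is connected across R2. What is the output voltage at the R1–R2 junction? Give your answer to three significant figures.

V_out ≈ 25.6 V

R2 ‖ R_L = (3.21 × 20.0)/(3.21 + 20.0) = 2.766 MΩ.
Voltage divider with the loaded lower leg: V_out = 46.4 × 2.766/(2.24 + 2.766) = 46.4 × 0.5525 = 25.64 V.
(Unloaded it would be 27.3 V; the load pulls it down.)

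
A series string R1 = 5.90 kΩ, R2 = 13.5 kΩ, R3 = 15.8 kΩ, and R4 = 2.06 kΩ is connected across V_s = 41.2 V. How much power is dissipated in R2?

P ≈ 16.5 mW

The common current is I = 41.2/37.26 = 1.106 mA.
V(R2) = I·R = 14.93 V; P = V·I = 14.93 × 1.106 = 16.51 mW.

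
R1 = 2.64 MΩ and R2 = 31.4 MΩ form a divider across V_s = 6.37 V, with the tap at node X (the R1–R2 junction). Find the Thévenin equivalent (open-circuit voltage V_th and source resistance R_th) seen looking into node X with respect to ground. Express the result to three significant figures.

V_th ≈ 5.88 V, R_th ≈ 2.44 MΩ

Open-circuit (no load on X): V_th = V_s · R2/(R1 + R2) = 6.37 × 31.4/(2.640 + 31.4) = 5.876 V.
Zeroing V_s shorts the top of R1 to ground, so R_th = R1 ‖ R2 = 2.435 MΩ.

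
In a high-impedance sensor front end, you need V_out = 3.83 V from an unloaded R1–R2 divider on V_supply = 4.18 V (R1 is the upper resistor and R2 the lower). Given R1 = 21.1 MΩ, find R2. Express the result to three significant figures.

R2 ≈ 231 MΩ

Required fraction k = V_out/V_supply = 0.9163.
R2 = R1 · 0.9163/(1 − 0.9163) = 230.9 MΩ.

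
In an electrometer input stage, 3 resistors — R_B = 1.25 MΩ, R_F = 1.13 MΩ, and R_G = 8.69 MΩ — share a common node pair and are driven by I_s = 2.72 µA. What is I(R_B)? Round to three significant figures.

Conductances: ΣG = 1/1.25 + 1/1.13 + 1/8.69 = 1.800 (1/MΩ).
Current divider: I(R_B) = I_s · G_k/ΣG = 2.72 × (0.8000/1.800) = 2.72 × 0.4444 = 1.209 µA.

I ≈ 1.21 µA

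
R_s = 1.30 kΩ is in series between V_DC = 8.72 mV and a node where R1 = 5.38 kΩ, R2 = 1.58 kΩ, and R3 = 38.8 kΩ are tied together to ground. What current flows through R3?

Parallel bank: R_p = 1/(1/5.38 + 1/1.58 + 1/38.8) = 1.184 kΩ.
V_A by voltage divider: V_A = 8.72 × 1.184/(1.30 + 1.184) = 4.156 mV.
Branch current I = V_A/R3 = 4.156/38.8 = 0.1071 µA.
(Check via current divider: I_total = 3.510 µA; share G_k/ΣG = 0.03052 → same result.)

I ≈ 0.107 µA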